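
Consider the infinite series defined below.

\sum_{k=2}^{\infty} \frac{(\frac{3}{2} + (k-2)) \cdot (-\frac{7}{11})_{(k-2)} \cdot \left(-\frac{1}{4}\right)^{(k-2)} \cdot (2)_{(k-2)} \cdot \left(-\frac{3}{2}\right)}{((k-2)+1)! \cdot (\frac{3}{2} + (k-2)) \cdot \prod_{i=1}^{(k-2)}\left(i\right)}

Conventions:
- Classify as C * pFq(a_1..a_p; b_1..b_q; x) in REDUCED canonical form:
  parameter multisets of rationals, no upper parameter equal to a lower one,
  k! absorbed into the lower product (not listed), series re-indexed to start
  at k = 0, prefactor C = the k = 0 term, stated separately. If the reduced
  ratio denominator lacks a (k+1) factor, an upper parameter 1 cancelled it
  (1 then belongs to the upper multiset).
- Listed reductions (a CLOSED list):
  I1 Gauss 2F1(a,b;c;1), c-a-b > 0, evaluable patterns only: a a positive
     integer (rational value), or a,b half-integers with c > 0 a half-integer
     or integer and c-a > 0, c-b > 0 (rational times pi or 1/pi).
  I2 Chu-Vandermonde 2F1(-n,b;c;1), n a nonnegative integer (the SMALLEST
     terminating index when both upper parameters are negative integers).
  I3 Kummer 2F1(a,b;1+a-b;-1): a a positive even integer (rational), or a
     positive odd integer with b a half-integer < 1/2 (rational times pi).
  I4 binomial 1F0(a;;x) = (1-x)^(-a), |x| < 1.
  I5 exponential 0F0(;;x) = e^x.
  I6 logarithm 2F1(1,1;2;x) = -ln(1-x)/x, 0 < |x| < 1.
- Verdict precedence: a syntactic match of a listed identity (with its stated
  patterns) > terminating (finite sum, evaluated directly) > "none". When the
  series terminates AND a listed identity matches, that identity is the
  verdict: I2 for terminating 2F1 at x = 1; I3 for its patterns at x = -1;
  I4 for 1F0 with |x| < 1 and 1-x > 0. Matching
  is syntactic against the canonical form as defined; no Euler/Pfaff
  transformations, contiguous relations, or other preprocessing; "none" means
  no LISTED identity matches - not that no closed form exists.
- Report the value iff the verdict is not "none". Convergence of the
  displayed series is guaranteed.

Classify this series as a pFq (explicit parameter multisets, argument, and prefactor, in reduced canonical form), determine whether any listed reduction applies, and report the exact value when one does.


The tell: t_0 = -\frac{3}{2} here, and the product of the first k integers (prefactor -3/2) is k!.
Consecutive-term ratio: r(k) = -\frac{1}{4} * (k-\frac{7}{11}) / [(k+1)] - rational in k, leading ratio -\frac{1}{4}; with t_0 = -\frac{3}{2}, classification follows.

Canonical form: C = -\frac{3}{2} times 1F0 with upper {-\frac{7}{11}}, lower {-}, x = -\frac{1}{4}. Verdict at x = -\frac{1}{4}: binomial (I4) matches (the 1F0 binomial series: exponent 7/11, x = -\frac{1}{4}). Hence: \left(-\frac{3}{2}\right) \cdot \left(\frac{5}{4}\right)^{\frac{7}{11}}.


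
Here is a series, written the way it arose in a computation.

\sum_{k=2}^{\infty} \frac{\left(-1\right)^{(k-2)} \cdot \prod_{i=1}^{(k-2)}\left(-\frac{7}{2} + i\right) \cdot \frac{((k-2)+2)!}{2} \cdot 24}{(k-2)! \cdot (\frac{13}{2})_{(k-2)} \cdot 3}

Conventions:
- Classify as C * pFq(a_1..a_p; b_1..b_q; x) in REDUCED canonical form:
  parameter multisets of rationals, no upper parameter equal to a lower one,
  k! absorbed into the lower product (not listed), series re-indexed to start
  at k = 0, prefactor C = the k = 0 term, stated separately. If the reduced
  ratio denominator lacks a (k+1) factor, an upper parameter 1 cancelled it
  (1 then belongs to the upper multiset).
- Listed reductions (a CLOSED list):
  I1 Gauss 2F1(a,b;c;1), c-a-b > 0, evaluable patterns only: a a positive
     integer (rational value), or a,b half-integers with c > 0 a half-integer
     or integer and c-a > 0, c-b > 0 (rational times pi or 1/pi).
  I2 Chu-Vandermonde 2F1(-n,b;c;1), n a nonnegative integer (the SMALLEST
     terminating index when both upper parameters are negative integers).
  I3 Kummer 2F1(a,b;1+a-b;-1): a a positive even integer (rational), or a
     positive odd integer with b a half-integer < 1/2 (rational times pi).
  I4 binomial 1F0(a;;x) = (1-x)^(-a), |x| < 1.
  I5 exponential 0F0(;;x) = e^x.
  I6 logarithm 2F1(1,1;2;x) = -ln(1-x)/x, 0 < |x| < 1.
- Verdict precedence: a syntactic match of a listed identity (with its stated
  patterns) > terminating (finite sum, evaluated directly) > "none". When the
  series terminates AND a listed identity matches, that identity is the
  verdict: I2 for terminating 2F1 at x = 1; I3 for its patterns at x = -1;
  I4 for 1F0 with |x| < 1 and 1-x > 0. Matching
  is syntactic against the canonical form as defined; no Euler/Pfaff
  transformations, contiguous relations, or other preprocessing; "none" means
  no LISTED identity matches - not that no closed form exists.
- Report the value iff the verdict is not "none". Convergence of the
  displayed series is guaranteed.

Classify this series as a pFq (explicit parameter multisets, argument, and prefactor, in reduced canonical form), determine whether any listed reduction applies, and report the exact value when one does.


The series (x = -1) is 2F1: upper {-\frac{5}{2}, 3}, lower {\frac{13}{2}}, prefactor 8. Verdict: Kummer's theorem (I3) fires (x = -1; c = \frac{13}{2} equals 1+a-b for upper {-\frac{5}{2}, 3}: listed pattern). Sum: \frac{3465}{512} \cdot \pi.

Key observation: with t_0 = 8, the constant factors (prefactor 8) combine into one prefactor.
Step ratio: r(k) = -1 * (k-\frac{5}{2}) (k+3) / [(k+\frac{13}{2}) (k+1)] ; factor over Q: parameters, x = -1, and C = 8.


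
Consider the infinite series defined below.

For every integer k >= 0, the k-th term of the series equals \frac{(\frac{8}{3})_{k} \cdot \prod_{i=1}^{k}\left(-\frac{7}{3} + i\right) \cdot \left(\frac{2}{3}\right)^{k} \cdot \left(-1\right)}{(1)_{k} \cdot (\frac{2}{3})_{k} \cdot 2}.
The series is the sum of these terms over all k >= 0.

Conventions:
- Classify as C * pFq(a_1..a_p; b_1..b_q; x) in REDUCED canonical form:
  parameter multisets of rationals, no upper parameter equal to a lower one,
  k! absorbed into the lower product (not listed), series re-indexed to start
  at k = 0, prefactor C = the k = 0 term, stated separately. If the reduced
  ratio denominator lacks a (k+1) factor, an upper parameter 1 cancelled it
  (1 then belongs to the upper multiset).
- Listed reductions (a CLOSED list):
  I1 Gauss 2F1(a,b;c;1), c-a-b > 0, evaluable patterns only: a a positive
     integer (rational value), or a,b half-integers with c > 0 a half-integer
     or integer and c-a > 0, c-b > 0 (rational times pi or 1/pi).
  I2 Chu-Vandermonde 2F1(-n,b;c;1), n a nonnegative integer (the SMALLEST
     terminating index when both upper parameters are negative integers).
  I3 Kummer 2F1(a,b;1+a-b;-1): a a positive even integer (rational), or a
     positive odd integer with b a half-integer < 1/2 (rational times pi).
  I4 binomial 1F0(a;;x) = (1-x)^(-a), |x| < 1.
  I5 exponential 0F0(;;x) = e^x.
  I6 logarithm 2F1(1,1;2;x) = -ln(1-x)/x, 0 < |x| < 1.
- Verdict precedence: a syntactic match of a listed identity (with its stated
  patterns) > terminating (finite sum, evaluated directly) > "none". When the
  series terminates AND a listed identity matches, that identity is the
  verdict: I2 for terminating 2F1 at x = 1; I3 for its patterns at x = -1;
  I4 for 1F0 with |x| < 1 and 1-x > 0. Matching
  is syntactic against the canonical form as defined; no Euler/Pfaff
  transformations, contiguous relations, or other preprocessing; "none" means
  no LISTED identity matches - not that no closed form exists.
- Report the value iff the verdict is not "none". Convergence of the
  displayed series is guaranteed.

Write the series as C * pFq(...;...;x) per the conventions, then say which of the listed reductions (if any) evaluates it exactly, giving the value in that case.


With C = -\frac{1}{2}: the canonical form is 2F1(-\frac{4}{3}, \frac{8}{3}; \frac{2}{3}; \frac{2}{3}). Verdict: no listed reduction: x = \frac{2}{3} and upper {-\frac{4}{3}, \frac{8}{3}} fail every I1-I6 pattern.

Structural cue: from the first term -\frac{1}{2}: the constant factors (C = -1/2) combine into one prefactor.
Term ratio: r(k) = \frac{2}{3} * (k-\frac{4}{3}) (k+\frac{8}{3}) / [(k+\frac{2}{3}) (k+1)] - rational; roots negated = parameters, x = \frac{2}{3}, C = -\frac{1}{2}.


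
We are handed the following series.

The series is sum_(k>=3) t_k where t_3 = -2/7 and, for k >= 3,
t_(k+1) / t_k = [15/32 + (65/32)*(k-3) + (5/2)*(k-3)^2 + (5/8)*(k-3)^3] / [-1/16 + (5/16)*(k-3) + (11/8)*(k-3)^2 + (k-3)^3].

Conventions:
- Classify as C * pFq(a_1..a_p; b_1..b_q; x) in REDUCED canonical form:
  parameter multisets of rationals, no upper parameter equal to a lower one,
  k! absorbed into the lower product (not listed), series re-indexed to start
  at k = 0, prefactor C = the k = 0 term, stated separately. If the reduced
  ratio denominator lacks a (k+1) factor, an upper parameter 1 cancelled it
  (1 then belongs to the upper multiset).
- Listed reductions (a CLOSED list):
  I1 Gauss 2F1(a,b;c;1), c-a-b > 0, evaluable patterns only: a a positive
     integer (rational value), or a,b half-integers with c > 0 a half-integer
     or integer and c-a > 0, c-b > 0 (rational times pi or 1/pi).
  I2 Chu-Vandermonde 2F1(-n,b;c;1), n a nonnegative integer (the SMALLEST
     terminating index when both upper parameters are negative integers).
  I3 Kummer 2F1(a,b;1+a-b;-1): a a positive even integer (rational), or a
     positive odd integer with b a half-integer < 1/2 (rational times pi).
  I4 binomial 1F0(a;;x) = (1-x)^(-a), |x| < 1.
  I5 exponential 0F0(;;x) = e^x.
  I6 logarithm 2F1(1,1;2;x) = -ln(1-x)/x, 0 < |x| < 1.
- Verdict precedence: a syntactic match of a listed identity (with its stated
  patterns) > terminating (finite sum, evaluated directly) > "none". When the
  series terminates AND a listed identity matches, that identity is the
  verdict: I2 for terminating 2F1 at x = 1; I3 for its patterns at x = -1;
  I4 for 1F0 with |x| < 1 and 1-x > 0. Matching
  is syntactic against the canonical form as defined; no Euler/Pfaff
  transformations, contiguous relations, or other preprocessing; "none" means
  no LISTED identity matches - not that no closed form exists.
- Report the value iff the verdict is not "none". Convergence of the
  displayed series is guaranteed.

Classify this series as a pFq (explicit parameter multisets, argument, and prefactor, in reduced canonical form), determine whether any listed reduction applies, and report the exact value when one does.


Key step: t_0 being -2/7, cancel k + 1/2 from the displayed ratio first; then prefactor -2/7.
Step ratio: r(k) = (5/8) * (k+1/2) (k+3) / [(k-1/8) (k+1)] - rational; roots negated = parameters, x = (5/8), C = -2/7.

Prefactor -2/7, argument 5/8: 2F1 with upper {1/2, 3} over lower {-1/8}. Verdict: no listed reduction: x = 5/8 and upper {1/2, 3} fail every I1-I6 pattern.


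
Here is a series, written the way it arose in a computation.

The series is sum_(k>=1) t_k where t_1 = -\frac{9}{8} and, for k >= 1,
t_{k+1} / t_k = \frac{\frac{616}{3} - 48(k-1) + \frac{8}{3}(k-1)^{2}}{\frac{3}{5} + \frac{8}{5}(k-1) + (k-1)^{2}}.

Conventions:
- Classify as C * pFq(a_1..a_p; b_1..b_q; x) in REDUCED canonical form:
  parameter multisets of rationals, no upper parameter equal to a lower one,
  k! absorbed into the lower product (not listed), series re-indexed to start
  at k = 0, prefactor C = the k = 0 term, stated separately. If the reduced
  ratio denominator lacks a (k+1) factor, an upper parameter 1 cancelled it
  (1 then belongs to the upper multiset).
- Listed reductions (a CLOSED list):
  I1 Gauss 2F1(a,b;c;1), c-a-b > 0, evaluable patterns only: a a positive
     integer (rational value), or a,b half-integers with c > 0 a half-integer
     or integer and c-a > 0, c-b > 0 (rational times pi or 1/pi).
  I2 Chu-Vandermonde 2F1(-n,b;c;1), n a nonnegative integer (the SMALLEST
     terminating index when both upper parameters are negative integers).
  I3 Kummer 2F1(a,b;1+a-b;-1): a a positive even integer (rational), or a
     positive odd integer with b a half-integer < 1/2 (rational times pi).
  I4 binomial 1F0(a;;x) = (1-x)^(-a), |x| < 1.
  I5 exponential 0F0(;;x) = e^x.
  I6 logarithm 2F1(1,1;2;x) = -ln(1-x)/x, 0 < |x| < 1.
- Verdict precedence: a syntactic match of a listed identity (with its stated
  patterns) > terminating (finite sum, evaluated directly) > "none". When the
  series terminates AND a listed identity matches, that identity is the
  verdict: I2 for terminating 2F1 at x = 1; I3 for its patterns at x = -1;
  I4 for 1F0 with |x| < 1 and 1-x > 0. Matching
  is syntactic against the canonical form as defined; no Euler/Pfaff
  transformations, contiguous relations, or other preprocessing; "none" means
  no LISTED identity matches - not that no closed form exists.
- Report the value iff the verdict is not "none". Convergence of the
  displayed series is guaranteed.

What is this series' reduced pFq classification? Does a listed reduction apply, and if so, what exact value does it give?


Key observation: with t_0 = -\frac{9}{8}, roots of the ratio polynomials (prefactor -9/8) are the negated parameters.
Consecutive-term ratio: r(k) = \frac{8}{3} * (k-11) (k-7) / [(k+\frac{3}{5}) (k+1)] - rational; roots negated = parameters, x = \frac{8}{3}, C = -\frac{9}{8}.

x = \frac{8}{3} here; the reduced form reads 2F1, upper {-11, -7}, lower {\frac{3}{5}}, C = -\frac{9}{8}. Verdict: terminating. (-7)_k vanishes past k = 7, leaving a 8-term sum, computed directly. Exact value: -\frac{1554339111263}{134136}.


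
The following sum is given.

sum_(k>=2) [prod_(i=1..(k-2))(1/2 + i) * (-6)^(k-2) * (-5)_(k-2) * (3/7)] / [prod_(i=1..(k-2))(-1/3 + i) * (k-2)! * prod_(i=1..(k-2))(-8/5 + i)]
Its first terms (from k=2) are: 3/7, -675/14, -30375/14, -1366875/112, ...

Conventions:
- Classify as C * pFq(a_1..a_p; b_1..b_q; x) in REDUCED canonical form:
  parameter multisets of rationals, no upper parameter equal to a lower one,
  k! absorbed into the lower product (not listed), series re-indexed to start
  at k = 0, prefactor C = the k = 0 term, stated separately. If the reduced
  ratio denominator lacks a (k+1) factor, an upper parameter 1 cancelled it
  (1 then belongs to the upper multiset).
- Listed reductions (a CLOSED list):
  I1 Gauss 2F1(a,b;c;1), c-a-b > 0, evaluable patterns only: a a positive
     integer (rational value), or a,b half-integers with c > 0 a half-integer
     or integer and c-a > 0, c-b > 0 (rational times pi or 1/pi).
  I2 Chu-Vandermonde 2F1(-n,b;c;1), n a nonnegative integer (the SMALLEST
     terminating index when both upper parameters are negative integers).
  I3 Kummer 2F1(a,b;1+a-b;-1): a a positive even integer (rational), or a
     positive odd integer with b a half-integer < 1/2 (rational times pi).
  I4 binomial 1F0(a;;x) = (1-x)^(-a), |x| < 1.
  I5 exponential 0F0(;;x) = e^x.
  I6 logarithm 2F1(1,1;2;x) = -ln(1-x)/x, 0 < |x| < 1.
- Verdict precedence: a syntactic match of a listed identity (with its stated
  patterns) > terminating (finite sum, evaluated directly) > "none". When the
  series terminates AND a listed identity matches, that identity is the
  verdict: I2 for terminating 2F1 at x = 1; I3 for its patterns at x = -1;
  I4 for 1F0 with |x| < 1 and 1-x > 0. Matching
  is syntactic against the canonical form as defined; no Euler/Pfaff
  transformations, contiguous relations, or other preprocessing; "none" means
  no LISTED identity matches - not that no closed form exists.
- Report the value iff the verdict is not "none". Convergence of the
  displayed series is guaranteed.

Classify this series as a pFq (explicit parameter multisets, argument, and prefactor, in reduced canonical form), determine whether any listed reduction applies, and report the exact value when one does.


x = -6 here; the reduced form reads 2F2, upper {-5, 3/2}, lower {-3/5, 2/3}, C = 3/7. Verdict: terminating. With -5 upstairs the series is a 6-term polynomial sum; evaluated term by term. Sum: -96015292413/2345728.

Key step: from the first term 3/7: the lower running product (C = 3/7, x = -6) is a rising factorial.
Term ratio: r(k) = (-6) * (k-5) (k+3/2) / [(k-3/5) (k+2/3) (k+1)] ; factor over Q: parameters, x = (-6), and C = 3/7.


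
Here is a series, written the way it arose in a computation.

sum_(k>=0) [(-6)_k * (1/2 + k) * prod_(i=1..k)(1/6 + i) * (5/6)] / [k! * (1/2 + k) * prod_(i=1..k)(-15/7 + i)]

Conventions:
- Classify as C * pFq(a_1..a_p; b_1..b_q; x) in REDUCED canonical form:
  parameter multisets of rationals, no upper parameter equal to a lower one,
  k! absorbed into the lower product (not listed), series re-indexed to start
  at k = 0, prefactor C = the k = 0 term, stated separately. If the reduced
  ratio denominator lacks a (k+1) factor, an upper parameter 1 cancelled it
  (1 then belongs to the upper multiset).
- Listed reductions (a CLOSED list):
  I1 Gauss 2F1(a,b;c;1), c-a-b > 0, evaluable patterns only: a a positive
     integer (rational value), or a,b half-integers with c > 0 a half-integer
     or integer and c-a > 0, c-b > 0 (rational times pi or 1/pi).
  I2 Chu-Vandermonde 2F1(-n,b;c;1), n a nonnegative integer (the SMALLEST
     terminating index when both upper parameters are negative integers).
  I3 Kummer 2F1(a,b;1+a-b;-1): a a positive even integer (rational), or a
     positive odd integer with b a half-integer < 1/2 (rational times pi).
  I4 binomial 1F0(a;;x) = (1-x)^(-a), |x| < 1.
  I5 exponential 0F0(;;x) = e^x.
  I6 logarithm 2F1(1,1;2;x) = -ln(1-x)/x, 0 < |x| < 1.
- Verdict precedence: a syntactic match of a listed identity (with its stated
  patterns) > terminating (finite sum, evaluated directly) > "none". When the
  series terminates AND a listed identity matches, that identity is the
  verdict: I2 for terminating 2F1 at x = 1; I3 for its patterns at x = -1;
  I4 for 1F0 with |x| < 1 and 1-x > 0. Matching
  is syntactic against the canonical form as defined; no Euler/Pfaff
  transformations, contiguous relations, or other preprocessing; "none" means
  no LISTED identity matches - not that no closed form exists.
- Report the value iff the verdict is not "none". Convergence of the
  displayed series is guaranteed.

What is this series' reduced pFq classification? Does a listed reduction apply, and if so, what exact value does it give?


This is 5/6 * 2F1(-6, 7/6; -8/7; 1) in reduced canonical form. Verdict: this is Vandermonde's identity (I2) (terminating 2F1 at x = 1 with n = 6, b = 7/6, c = -8/7). Hence: -1241278445/1451188224.

First insight: t_0 = 5/6 here, and k + 1/2 divides numerator and denominator alike; C = 5/6 after cancelling.
Ratio: r(k) = 1 * (k-6) (k+7/6) / [(k-8/7) (k+1)] - rational in k. x = 1; t_0 = 5/6; negate the roots.


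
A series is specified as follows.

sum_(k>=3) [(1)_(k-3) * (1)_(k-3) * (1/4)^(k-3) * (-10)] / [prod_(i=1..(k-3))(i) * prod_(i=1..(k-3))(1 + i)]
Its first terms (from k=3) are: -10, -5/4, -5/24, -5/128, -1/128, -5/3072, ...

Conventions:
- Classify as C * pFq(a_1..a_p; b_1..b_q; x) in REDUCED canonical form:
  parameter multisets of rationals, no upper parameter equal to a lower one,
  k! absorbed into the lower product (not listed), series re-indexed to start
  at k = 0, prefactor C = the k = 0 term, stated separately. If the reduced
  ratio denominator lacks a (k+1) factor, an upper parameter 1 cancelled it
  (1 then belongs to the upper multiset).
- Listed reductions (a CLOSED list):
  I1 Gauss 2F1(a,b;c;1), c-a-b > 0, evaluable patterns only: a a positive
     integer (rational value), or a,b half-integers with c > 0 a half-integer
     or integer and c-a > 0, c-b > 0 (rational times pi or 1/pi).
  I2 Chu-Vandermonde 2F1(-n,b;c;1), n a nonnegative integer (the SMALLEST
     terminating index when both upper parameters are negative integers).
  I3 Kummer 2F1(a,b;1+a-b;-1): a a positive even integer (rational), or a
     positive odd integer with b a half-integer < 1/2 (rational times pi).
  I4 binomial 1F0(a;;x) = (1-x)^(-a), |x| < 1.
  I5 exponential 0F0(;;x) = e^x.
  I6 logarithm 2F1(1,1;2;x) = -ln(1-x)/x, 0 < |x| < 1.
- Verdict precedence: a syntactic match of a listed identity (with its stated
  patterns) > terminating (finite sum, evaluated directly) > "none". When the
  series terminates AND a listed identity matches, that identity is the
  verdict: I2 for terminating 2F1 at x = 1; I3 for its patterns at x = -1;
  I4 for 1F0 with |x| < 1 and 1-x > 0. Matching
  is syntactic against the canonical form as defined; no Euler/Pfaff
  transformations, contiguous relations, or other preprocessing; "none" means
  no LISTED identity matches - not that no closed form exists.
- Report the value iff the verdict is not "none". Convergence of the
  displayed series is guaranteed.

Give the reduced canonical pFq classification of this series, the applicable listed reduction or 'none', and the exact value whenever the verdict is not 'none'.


Classification (C = -10): 2F1 with upper {1, 1}, lower {2}, argument x = 1/4. Verdict (x = 1/4): the I6 logarithm reduction applies (the logarithm: parameters (1,1;2), x = 1/4). Its exact value is 40 * ln(3/4).

The tell: x = (1/4) and the lower running product (C = -10, x = 1/4) is a rising factorial.
Term ratio: r(k) = (1/4) * (k+1) (k+1) / [(k+2) (k+1)] - rational; roots negated = parameters, x = (1/4), C = -10.


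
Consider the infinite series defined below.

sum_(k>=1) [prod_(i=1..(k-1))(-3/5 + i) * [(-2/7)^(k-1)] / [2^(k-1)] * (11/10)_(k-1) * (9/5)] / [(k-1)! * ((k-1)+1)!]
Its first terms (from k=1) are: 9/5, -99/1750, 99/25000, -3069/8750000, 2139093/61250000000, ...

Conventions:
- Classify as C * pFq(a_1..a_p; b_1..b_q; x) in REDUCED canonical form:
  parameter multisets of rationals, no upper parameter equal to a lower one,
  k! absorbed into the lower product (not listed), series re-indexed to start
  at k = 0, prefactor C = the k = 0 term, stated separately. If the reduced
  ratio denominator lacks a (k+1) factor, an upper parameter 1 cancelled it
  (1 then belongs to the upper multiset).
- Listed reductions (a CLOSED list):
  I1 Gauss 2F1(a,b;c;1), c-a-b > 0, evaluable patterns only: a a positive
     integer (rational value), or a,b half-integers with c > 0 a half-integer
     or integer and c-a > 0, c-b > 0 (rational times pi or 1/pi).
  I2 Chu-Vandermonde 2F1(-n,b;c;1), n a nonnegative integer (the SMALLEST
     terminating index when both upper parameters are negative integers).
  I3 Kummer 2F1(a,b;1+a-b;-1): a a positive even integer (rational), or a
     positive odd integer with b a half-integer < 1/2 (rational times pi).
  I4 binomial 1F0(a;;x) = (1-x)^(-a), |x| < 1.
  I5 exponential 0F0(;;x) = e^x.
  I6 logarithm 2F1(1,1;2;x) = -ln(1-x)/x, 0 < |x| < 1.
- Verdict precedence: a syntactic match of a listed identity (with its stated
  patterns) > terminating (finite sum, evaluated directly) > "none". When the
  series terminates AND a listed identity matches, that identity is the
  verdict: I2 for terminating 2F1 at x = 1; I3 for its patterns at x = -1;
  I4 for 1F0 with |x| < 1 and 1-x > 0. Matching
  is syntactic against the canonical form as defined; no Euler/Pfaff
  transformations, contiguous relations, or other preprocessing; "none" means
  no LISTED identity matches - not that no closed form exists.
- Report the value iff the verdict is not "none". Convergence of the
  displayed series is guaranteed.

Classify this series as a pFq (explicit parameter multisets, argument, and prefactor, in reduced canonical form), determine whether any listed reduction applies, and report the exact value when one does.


At argument -1/7: a 2F1 with upper {2/5, 11/10}, lower {2}, scaled by C = 9/5. Verdict: none. Every listed pattern misses the 2F1 form at -1/7, upper {2/5, 11/10}.

The tell: t_0 being 9/5, the running product (prefactor 9/5) telescopes to a rising factorial.
Step ratio: r(k) = (-1/7) * (k+2/5) (k+11/10) / [(k+2) (k+1)] ; factor over Q: parameters, x = (-1/7), and C = 9/5.


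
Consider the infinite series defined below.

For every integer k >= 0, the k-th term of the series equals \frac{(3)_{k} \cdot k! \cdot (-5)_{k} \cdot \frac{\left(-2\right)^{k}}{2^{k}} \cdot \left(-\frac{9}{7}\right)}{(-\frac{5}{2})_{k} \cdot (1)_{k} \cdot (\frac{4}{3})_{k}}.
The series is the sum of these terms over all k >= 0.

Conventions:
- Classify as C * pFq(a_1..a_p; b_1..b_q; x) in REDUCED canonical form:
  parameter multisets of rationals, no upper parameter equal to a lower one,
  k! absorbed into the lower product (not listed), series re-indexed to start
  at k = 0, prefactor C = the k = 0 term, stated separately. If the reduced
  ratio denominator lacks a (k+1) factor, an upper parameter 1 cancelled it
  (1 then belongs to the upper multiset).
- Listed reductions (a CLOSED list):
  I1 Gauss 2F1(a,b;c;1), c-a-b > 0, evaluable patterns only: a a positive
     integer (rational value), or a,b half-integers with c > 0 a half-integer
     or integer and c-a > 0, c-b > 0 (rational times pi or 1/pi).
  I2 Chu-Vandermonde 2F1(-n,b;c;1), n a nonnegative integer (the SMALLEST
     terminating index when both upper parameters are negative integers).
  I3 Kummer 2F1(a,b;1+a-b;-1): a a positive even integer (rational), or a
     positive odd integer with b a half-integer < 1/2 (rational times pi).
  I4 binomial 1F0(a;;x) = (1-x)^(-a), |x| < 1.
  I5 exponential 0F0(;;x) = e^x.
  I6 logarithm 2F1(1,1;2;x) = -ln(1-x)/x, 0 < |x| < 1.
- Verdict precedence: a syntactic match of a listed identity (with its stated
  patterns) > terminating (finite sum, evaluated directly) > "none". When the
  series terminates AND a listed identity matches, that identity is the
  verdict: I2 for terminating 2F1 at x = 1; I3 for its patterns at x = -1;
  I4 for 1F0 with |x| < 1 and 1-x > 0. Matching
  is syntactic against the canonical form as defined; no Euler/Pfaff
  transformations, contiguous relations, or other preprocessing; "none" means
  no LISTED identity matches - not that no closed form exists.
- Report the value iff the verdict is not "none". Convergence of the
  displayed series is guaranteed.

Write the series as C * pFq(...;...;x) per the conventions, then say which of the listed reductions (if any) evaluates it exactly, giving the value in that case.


Reduced: x = -1, 3F2, upper = {-5, 1, 3}, lower = {-\frac{5}{2}, \frac{4}{3}}, C = -\frac{9}{7}. Verdict: terminating - upper parameter -5 makes this a finite sum (last index 5), evaluated exactly. Its exact value is \frac{3424581}{1274}.

The tell: t_0 = -\frac{9}{7} here, and the factorial ratio (C = -9/7, x = -1) (k+a-1)!/(a-1)! is a rising factorial (a)_k.
Term ratio: r(k) = -1 * (k-5) (k+1) (k+3) / [(k-\frac{5}{2}) (k+\frac{4}{3}) (k+1)] - poly over poly, x = -1 from leading terms; C = -\frac{9}{7} at k = 0.


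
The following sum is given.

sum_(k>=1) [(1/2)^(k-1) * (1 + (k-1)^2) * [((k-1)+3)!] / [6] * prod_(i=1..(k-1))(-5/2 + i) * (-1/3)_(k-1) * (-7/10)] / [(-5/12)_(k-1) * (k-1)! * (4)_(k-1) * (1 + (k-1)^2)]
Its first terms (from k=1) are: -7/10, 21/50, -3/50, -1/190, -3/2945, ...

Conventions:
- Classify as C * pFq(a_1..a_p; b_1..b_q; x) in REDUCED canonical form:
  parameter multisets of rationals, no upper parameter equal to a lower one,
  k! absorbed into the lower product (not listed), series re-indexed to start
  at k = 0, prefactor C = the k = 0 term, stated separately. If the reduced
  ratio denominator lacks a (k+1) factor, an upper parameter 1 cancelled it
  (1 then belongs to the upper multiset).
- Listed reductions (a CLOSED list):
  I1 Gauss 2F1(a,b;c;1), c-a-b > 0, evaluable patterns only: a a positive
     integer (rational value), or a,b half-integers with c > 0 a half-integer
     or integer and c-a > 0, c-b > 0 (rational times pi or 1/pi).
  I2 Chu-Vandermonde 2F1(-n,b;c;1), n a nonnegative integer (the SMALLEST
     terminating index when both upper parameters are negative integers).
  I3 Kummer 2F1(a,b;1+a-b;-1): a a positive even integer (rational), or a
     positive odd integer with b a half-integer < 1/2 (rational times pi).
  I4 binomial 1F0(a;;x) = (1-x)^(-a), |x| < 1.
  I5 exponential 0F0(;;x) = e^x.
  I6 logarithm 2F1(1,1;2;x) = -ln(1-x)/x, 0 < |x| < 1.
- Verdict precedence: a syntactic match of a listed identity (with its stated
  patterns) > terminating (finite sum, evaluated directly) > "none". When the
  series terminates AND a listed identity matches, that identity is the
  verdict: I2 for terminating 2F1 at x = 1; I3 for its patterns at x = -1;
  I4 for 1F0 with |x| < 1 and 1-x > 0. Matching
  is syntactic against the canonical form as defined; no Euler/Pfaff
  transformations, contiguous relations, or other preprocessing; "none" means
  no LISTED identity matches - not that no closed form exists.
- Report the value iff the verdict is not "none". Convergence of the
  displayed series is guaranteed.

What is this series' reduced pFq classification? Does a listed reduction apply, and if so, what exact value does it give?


Key step: t_0 = -7/10 here, and the factorial ratio (prefactor -7/10) (k+a-1)!/(a-1)! is a rising factorial (a)_k.
Term ratio: r(k) = (1/2) * (k-3/2) (k-1/3) / [(k-5/12) (k+1)] - poly over poly, x = (1/2) from leading terms; C = -7/10 at k = 0.

Classification (C = -7/10): 2F1 with upper {-3/2, -1/3}, lower {-5/12}, argument x = 1/2. Verdict: none. No listed pattern accepts 2F1(-3/2, -1/3; -5/12; 1/2).


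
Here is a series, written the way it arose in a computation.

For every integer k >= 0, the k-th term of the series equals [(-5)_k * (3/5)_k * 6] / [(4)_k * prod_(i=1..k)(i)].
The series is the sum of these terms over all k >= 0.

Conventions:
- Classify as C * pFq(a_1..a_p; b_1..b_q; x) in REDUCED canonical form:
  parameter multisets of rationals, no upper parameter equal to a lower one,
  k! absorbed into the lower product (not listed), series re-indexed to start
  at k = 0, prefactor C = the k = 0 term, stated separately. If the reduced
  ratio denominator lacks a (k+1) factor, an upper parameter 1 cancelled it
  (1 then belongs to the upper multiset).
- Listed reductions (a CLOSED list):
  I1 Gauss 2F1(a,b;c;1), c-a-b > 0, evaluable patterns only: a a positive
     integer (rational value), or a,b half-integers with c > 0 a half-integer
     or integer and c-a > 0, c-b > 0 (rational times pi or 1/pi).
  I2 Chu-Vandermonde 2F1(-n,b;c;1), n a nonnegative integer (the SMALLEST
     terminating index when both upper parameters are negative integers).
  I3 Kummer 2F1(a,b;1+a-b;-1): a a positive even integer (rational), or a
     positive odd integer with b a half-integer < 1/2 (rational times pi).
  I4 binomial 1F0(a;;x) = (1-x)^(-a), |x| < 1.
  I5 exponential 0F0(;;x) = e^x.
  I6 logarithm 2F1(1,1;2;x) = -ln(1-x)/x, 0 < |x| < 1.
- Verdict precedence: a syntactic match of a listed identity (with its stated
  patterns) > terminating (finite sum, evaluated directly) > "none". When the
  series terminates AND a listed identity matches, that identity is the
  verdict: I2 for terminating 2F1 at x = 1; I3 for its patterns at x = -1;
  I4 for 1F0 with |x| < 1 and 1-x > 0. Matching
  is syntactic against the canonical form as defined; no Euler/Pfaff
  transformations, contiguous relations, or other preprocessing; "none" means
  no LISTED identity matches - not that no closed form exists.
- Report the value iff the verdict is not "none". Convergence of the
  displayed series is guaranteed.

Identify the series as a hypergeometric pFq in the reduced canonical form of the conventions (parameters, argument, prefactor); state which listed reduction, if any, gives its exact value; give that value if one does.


Classification (C = 6): 2F1 with upper {-5, 3/5}, lower {4}, argument x = 1. Verdict: the Chu-Vandermonde identity I2 matches (terminating 2F1 at x = 1 with n = 5, b = 3/5, c = 4). Sum: 373626/109375.

Structural cue: x = 1 and the product of the first k integers (prefactor 6) is k!.
Ratio: r(k) = 1 * (k-5) (k+3/5) / [(k+4) (k+1)] - rational in k, leading ratio 1; with t_0 = 6, classification follows.


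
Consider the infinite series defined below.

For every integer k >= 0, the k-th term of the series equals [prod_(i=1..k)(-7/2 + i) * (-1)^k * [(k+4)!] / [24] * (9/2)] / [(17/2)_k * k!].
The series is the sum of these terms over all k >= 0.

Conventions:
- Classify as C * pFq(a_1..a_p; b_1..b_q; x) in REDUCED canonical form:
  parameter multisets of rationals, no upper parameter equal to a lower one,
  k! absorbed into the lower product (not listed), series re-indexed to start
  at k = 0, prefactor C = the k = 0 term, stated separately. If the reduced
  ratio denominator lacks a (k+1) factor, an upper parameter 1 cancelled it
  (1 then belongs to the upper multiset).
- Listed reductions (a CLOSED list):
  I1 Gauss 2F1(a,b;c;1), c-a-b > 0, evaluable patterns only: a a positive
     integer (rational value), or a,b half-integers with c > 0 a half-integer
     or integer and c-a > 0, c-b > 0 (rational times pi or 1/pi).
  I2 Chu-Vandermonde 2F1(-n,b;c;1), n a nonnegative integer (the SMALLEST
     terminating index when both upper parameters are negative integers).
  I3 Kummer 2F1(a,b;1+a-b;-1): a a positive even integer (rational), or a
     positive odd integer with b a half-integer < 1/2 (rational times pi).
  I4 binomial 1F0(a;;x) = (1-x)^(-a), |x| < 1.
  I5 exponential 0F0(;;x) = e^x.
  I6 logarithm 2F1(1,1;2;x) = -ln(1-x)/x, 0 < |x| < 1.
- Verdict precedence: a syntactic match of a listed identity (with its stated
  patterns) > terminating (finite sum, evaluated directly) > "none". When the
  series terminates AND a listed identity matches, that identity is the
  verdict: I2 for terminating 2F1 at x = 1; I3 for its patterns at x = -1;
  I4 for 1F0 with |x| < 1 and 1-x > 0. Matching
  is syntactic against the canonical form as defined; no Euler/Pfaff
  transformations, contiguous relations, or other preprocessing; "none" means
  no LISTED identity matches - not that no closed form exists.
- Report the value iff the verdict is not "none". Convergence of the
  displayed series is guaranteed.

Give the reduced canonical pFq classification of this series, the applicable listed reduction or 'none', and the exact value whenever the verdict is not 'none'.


Key observation: x = (-1) and the running product (prefactor 9/2) telescopes to a rising factorial.
Step ratio: r(k) = (-1) * (k-5/2) (k+5) / [(k+17/2) (k+1)] - rational in k, leading ratio (-1); with t_0 = 9/2, classification follows.

With C = 9/2: the canonical form is 2F1(-5/2, 5; 17/2; -1). Verdict: Kummer's theorem (I3) applies (x = -1; c = 17/2 equals 1+a-b for upper {-5/2, 5}: listed pattern). Exact value: (1216215/262144) * pi.


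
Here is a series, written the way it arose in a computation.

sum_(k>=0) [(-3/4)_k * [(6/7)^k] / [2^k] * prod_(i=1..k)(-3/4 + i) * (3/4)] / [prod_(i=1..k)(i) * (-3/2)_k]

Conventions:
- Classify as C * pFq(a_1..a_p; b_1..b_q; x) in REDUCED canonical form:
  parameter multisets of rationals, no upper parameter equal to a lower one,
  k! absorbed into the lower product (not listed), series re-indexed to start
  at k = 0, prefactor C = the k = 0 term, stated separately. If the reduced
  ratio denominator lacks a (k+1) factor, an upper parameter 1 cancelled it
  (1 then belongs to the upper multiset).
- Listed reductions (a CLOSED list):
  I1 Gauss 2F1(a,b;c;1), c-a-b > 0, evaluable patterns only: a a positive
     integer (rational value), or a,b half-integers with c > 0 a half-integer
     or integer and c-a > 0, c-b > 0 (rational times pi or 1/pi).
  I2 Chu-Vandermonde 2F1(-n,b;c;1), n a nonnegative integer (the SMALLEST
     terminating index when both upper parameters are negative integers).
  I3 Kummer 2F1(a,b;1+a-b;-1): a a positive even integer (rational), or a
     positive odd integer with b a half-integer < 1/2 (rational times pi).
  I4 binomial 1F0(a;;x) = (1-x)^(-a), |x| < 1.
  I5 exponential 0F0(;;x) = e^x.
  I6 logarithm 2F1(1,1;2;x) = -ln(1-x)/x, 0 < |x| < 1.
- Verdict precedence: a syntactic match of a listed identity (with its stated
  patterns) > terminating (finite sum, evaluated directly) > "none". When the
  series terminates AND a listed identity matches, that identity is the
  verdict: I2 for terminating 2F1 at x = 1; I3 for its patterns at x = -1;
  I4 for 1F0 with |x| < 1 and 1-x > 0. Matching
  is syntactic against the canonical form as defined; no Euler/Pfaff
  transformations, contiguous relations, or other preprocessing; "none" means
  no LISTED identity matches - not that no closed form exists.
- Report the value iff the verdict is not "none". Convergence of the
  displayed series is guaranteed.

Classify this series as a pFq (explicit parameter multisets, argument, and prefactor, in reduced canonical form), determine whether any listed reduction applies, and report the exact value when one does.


Prefactor 3/4, argument 3/7: 2F1 with upper {-3/4, 1/4} over lower {-3/2}. Verdict: none (x = 3/7): each listed identity misses the multisets {-3/4, 1/4} ; {-3/2}.

Structural cue: x = (3/7) and the two k-th powers (C = 3/4) combine into one argument.
Adjacent-term ratio: r(k) = (3/7) * (k-3/4) (k+1/4) / [(k-3/2) (k+1)] - poly over poly, x = (3/7) from leading terms; C = 3/4 at k = 0.


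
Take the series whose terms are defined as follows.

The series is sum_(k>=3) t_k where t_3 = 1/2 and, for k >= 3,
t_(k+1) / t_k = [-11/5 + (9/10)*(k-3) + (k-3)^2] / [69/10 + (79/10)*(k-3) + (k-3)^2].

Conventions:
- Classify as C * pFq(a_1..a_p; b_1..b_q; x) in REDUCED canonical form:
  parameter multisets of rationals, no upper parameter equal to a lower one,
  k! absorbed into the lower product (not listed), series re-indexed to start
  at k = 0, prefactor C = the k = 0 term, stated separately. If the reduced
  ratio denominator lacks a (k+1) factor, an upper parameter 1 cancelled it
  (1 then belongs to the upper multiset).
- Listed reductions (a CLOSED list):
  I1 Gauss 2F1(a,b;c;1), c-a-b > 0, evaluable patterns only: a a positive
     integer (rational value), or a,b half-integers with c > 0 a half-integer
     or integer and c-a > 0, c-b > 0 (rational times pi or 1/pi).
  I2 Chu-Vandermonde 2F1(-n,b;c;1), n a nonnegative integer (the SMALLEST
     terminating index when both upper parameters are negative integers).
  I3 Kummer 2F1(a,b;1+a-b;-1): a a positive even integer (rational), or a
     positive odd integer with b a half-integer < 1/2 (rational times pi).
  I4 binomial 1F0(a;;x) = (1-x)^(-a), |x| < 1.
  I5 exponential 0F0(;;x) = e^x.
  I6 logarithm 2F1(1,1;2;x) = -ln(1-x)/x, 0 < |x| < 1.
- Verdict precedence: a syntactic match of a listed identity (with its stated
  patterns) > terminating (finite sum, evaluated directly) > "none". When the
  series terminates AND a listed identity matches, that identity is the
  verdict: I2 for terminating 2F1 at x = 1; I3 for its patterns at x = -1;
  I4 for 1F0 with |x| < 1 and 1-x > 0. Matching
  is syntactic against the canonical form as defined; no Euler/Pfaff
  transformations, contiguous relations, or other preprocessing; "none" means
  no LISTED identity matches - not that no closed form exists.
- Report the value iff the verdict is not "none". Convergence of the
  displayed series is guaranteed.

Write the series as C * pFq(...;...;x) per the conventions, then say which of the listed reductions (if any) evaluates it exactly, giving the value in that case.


With C = 1/2: the canonical form is 2F1(-11/10, 2; 69/10; 1). Verdict (x = 1): Gauss's theorem (I1) applies (x = 1: the Gamma ratio telescopes since c-a-b = 6 > 0 and a = 2 in Z>0). Its exact value is 413/1200.

Key step: from the first term 1/2: factor the ratio over Q (C = 1/2, x = 1): negated roots = parameters.
Step ratio: r(k) = 1 * (k-11/10) (k+2) / [(k+69/10) (k+1)] - rational; roots negated = parameters, x = 1, C = 1/2.


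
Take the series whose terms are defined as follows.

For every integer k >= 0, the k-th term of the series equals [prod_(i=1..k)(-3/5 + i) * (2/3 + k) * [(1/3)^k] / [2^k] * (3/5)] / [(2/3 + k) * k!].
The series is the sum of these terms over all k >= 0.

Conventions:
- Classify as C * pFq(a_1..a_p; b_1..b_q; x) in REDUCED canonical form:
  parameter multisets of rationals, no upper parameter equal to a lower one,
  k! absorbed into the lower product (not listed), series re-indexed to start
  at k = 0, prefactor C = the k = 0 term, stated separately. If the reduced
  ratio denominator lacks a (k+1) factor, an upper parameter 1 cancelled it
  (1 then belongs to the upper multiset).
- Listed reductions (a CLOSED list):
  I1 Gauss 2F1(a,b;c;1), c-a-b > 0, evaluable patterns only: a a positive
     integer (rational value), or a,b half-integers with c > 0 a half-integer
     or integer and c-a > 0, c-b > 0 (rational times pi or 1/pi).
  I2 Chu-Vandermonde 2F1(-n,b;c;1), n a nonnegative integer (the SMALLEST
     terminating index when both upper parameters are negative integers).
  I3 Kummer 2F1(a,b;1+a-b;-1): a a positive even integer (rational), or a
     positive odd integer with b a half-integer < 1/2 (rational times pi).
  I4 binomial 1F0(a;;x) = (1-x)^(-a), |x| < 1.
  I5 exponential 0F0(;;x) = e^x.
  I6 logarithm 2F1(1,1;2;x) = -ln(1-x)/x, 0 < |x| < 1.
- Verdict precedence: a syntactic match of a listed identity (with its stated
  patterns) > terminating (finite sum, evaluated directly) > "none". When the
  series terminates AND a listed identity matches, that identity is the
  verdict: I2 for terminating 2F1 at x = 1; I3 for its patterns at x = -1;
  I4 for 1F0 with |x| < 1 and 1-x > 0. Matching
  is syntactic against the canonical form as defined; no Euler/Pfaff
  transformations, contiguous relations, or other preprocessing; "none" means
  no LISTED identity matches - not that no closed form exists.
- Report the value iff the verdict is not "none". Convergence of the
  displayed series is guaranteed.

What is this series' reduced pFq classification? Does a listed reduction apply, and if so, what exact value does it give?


Reduced: x = 1/6, 1F0, upper = {2/5}, lower = {-}, C = 3/5. Verdict: the binomial series (I4) matches (the 1F0 binomial series: exponent -2/5, x = 1/6). Sum: (3/5) * (5/6)^(-2/5).

Structural cue: t_0 = 3/5 here, and the two k-th powers (C = 3/5, x = 1/6) combine into one argument.
Adjacent-term ratio: r(k) = (1/6) * (k+2/5) / [(k+1)] - rational; roots negated = parameters, x = (1/6), C = 3/5.
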